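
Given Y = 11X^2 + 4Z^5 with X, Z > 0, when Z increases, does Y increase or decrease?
Y increases

Taking the partial derivative:
∂Y/∂Z = 20Z^4

∂Y/∂Z = 20Z^4 > 0 (assuming positive values)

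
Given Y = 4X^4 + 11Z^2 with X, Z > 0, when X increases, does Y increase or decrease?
Y increases

Taking the partial derivative:
∂Y/∂X = 16X^3

∂Y/∂X = 16X^3 > 0 (assuming positive values)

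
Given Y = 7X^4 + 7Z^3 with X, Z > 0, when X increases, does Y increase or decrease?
Y increases

Taking the partial derivative:
∂Y/∂X = 28X^3

∂Y/∂X = 28X^3 > 0 (assuming positive values)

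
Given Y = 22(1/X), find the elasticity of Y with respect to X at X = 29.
Elasticity = -1

Elasticity = (dY/dX) · (X/Y)

dY/dX = -22/X²
At X = 29: dY/dX = -22/841, Y = 22/29

Elasticity = (-22/841) · (29 / (22/29)) = -1

Interpretation: for a small percentage change in X, the percentage change in Y is approximately -1.00 times as large.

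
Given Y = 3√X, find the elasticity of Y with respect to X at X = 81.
Elasticity = 1/2

Elasticity = (dY/dX) · (X/Y)

dY/dX = 3/(2·√X)
At X = 81: dY/dX = 1/6, Y = 27

Elasticity = (1/6) · (81 / 27) = 1/2

Interpretation: for a small percentage change in X, the percentage change in Y is approximately 0.50 times as large.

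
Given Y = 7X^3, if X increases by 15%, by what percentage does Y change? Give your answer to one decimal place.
52.1%

For Y = 7X^3:
If X → X(1 + 0.15)
Then Y → Y · (1 + 0.15)^3
     ≈ Y · 1.5209

Percentage change = ((1 + 0.15)^3 − 1) × 100% ≈ 52.1%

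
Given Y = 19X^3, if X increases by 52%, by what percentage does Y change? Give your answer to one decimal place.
251.2%

For Y = 19X^3:
If X → X(1 + 0.52)
Then Y → Y · (1 + 0.52)^3
     ≈ Y · 3.5118

Percentage change = ((1 + 0.52)^3 − 1) × 100% ≈ 251.2%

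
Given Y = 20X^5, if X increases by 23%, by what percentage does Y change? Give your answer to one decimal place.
181.5%

For Y = 20X^5:
If X → X(1 + 0.23)
Then Y → Y · (1 + 0.23)^5
     ≈ Y · 2.8153

Percentage change = ((1 + 0.23)^5 − 1) × 100% ≈ 181.5%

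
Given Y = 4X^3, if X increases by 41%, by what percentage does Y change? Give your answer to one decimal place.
180.3%

For Y = 4X^3:
If X → X(1 + 0.41)
Then Y → Y · (1 + 0.41)^3
     ≈ Y · 2.8032

Percentage change = ((1 + 0.41)^3 − 1) × 100% ≈ 180.3%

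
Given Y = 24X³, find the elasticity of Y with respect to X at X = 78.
Elasticity = 3

Elasticity = (dY/dX) · (X/Y)

dY/dX = 72·X²
At X = 78: dY/dX = 438048, Y = 11389248

Elasticity = 438048 · (78 / 11389248) = 3

Interpretation: for a small percentage change in X, the percentage change in Y is approximately 3.00 times as large.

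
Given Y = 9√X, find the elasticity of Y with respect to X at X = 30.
Elasticity = 1/2

Elasticity = (dY/dX) · (X/Y)

dY/dX = 9/(2·√X)
At X = 30: dY/dX = 3·√30/20, Y = 9·√30

Elasticity = (3·√30/20) · (30 / (9·√30)) = 1/2

Interpretation: for a small percentage change in X, the percentage change in Y is approximately 0.50 times as large.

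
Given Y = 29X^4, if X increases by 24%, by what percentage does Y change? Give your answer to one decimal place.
136.4%

For Y = 29X^4:
If X → X(1 + 0.24)
Then Y → Y · (1 + 0.24)^4
     ≈ Y · 2.3642

Percentage change = ((1 + 0.24)^4 − 1) × 100% ≈ 136.4%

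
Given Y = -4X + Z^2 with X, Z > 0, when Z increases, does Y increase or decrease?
Y increases

Taking the partial derivative:
∂Y/∂Z = 2Z

∂Y/∂Z = 2Z > 0 (assuming positive values)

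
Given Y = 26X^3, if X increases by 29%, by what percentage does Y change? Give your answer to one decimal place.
114.7%

For Y = 26X^3:
If X → X(1 + 0.29)
Then Y → Y · (1 + 0.29)^3
     ≈ Y · 2.1467

Percentage change = ((1 + 0.29)^3 − 1) × 100% ≈ 114.7%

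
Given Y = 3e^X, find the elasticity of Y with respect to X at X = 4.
Elasticity = 4

Elasticity = (dY/dX) · (X/Y)

dY/dX = 3·e^X
At X = 4: dY/dX = 3·e^4, Y = 3·e^4

Elasticity = (3·e^4) · (4 / (3·e^4)) = 4

Interpretation: for a small percentage change in X, the percentage change in Y is approximately 4.00 times as large.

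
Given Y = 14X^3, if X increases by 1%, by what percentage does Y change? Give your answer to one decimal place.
3.0%

For Y = 14X^3:
If X → X(1 + 0.01)
Then Y → Y · (1 + 0.01)^3
     ≈ Y · 1.0303

Percentage change = ((1 + 0.01)^3 − 1) × 100% ≈ 3.0%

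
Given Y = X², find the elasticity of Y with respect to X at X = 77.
Elasticity = 2

Elasticity = (dY/dX) · (X/Y)

dY/dX = 2·X
At X = 77: dY/dX = 154, Y = 5929

Elasticity = 154 · (77 / 5929) = 2

Interpretation: for a small percentage change in X, the percentage change in Y is approximately 2.00 times as large.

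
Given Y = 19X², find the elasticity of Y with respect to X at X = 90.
Elasticity = 2

Elasticity = (dY/dX) · (X/Y)

dY/dX = 38·X
At X = 90: dY/dX = 3420, Y = 153900

Elasticity = 3420 · (90 / 153900) = 2

Interpretation: for a small percentage change in X, the percentage change in Y is approximately 2.00 times as large.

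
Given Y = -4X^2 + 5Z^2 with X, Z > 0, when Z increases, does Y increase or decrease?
Y increases

Taking the partial derivative:
∂Y/∂Z = 10Z

∂Y/∂Z = 10Z > 0 (assuming positive values)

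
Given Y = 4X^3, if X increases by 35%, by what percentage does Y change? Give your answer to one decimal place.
146.0%

For Y = 4X^3:
If X → X(1 + 0.35)
Then Y → Y · (1 + 0.35)^3
     ≈ Y · 2.4604

Percentage change = ((1 + 0.35)^3 − 1) × 100% ≈ 146.0%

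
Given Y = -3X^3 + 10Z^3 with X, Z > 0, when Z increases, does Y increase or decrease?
Y increases

Taking the partial derivative:
∂Y/∂Z = 30Z^2

∂Y/∂Z = 30Z^2 > 0 (assuming positive values)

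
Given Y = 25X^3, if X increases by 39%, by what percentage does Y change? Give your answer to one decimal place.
168.6%

For Y = 25X^3:
If X → X(1 + 0.39)
Then Y → Y · (1 + 0.39)^3
     ≈ Y · 2.6856

Percentage change = ((1 + 0.39)^3 − 1) × 100% ≈ 168.6%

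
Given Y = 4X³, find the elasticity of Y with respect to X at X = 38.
Elasticity = 3

Elasticity = (dY/dX) · (X/Y)

dY/dX = 12·X²
At X = 38: dY/dX = 17328, Y = 219488

Elasticity = 17328 · (38 / 219488) = 3

Interpretation: for a small percentage change in X, the percentage change in Y is approximately 3.00 times as large.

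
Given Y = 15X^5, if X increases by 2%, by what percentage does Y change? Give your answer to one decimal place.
10.4%

For Y = 15X^5:
If X → X(1 + 0.02)
Then Y → Y · (1 + 0.02)^5
     ≈ Y · 1.1041

Percentage change = ((1 + 0.02)^5 − 1) × 100% ≈ 10.4%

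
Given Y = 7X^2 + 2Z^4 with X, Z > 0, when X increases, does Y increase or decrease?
Y increases

Taking the partial derivative:
∂Y/∂X = 14X

∂Y/∂X = 14X > 0 (assuming positive values)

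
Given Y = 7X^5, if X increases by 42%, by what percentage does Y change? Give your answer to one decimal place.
477.4%

For Y = 7X^5:
If X → X(1 + 0.42)
Then Y → Y · (1 + 0.42)^5
     ≈ Y · 5.7735

Percentage change = ((1 + 0.42)^5 − 1) × 100% ≈ 477.4%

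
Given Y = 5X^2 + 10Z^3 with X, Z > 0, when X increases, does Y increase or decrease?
Y increases

Taking the partial derivative:
∂Y/∂X = 10X

∂Y/∂X = 10X > 0 (assuming positive values)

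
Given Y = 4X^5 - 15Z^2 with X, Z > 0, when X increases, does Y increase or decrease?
Y increases

Taking the partial derivative:
∂Y/∂X = 20X^4

∂Y/∂X = 20X^4 > 0 (assuming positive values)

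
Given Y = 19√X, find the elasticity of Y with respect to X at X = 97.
Elasticity = 1/2

Elasticity = (dY/dX) · (X/Y)

dY/dX = 19/(2·√X)
At X = 97: dY/dX = 19·√97/194, Y = 19·√97

Elasticity = (19·√97/194) · (97 / (19·√97)) = 1/2

Interpretation: for a small percentage change in X, the percentage change in Y is approximately 0.50 times as large.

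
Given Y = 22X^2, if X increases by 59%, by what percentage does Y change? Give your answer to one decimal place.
152.8%

For Y = 22X^2:
If X → X(1 + 0.59)
Then Y → Y · (1 + 0.59)^2
     = Y · 2.5281

Percentage change = ((1 + 0.59)^2 − 1) × 100% ≈ 152.8%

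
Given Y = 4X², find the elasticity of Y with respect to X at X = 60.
Elasticity = 2

Elasticity = (dY/dX) · (X/Y)

dY/dX = 8·X
At X = 60: dY/dX = 480, Y = 14400

Elasticity = 480 · (60 / 14400) = 2

Interpretation: for a small percentage change in X, the percentage change in Y is approximately 2.00 times as large.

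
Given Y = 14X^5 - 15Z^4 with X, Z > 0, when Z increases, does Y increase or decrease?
Y decreases

Taking the partial derivative:
∂Y/∂Z = -60Z^3

∂Y/∂Z = -60Z^3 < 0 (assuming positive values)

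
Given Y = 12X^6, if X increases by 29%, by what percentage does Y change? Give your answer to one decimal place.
360.8%

For Y = 12X^6:
If X → X(1 + 0.29)
Then Y → Y · (1 + 0.29)^6
     ≈ Y · 4.6083

Percentage change = ((1 + 0.29)^6 − 1) × 100% ≈ 360.8%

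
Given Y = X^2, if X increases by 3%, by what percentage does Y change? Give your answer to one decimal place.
6.1%

For Y = X^2:
If X → X(1 + 0.03)
Then Y → Y · (1 + 0.03)^2
     = Y · 1.0609

Percentage change = ((1 + 0.03)^2 − 1) × 100% ≈ 6.1%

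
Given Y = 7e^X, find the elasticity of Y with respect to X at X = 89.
Elasticity = 89

Elasticity = (dY/dX) · (X/Y)

dY/dX = 7·e^X
At X = 89: dY/dX = 7·e^89, Y = 7·e^89

Elasticity = (7·e^89) · (89 / (7·e^89)) = 89

Interpretation: for a small percentage change in X, the percentage change in Y is approximately 89.00 times as large.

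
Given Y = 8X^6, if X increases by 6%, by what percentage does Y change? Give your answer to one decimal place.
41.9%

For Y = 8X^6:
If X → X(1 + 0.06)
Then Y → Y · (1 + 0.06)^6
     ≈ Y · 1.4185

Percentage change = ((1 + 0.06)^6 − 1) × 100% ≈ 41.9%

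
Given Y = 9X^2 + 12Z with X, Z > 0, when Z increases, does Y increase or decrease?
Y increases

Taking the partial derivative:
∂Y/∂Z = 12

∂Y/∂Z = 12 > 0 (assuming positive values)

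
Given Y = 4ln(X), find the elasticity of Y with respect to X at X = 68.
Elasticity = 1/ln(68) ≈ 0.2370

Elasticity = (dY/dX) · (X/Y)

dY/dX = 4/X
At X = 68: dY/dX = 1/17, Y = 4·ln(68)

Elasticity = (1/17) · (68 / (4·ln(68))) = 1/ln(68) ≈ 0.2370

Interpretation: for a small percentage change in X, the percentage change in Y is approximately 0.24 times as large.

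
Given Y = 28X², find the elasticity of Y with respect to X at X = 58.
Elasticity = 2

Elasticity = (dY/dX) · (X/Y)

dY/dX = 56·X
At X = 58: dY/dX = 3248, Y = 94192

Elasticity = 3248 · (58 / 94192) = 2

Interpretation: for a small percentage change in X, the percentage change in Y is approximately 2.00 times as large.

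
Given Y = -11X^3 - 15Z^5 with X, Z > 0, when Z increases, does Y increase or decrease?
Y decreases

Taking the partial derivative:
∂Y/∂Z = -75Z^4

∂Y/∂Z = -75Z^4 < 0 (assuming positive values)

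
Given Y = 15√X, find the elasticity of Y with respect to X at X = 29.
Elasticity = 1/2

Elasticity = (dY/dX) · (X/Y)

dY/dX = 15/(2·√X)
At X = 29: dY/dX = 15·√29/58, Y = 15·√29

Elasticity = (15·√29/58) · (29 / (15·√29)) = 1/2

Interpretation: for a small percentage change in X, the percentage change in Y is approximately 0.50 times as large.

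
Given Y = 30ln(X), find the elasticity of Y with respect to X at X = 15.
Elasticity = 1/ln(15) ≈ 0.3693

Elasticity = (dY/dX) · (X/Y)

dY/dX = 30/X
At X = 15: dY/dX = 2, Y = 30·ln(15)

Elasticity = 2 · (15 / (30·ln(15))) = 1/ln(15) ≈ 0.3693

Interpretation: for a small percentage change in X, the percentage change in Y is approximately 0.37 times as large.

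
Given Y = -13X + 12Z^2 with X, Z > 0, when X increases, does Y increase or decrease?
Y decreases

Taking the partial derivative:
∂Y/∂X = -13

∂Y/∂X = -13 < 0 (assuming positive values)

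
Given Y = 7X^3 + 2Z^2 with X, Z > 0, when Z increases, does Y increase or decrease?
Y increases

Taking the partial derivative:
∂Y/∂Z = 4Z

∂Y/∂Z = 4Z > 0 (assuming positive values)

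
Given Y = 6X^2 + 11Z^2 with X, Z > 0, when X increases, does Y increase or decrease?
Y increases

Taking the partial derivative:
∂Y/∂X = 12X

∂Y/∂X = 12X > 0 (assuming positive values)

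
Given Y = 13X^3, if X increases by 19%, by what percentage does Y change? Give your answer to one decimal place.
68.5%

For Y = 13X^3:
If X → X(1 + 0.19)
Then Y → Y · (1 + 0.19)^3
     ≈ Y · 1.6852

Percentage change = ((1 + 0.19)^3 − 1) × 100% ≈ 68.5%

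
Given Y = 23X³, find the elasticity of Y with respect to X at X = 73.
Elasticity = 3

Elasticity = (dY/dX) · (X/Y)

dY/dX = 69·X²
At X = 73: dY/dX = 367701, Y = 8947391

Elasticity = 367701 · (73 / 8947391) = 3

Interpretation: for a small percentage change in X, the percentage change in Y is approximately 3.00 times as large.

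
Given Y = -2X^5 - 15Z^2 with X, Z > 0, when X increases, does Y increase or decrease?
Y decreases

Taking the partial derivative:
∂Y/∂X = -10X^4

∂Y/∂X = -10X^4 < 0 (assuming positive values)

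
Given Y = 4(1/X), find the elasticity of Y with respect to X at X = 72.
Elasticity = -1

Elasticity = (dY/dX) · (X/Y)

dY/dX = -4/X²
At X = 72: dY/dX = -1/1296, Y = 1/18

Elasticity = (-1/1296) · (72 / (1/18)) = -1

Interpretation: for a small percentage change in X, the percentage change in Y is approximately -1.00 times as large.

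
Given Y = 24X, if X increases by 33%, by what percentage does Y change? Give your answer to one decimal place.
33.0%

For Y = 24X:
If X → X(1 + 0.33)
Then Y → Y · (1 + 0.33)^1
     = Y · 1.3300

Percentage change = ((1 + 0.33)^1 − 1) × 100% = 33.0%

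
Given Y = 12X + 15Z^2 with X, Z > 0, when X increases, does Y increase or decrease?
Y increases

Taking the partial derivative:
∂Y/∂X = 12

∂Y/∂X = 12 > 0 (assuming positive values)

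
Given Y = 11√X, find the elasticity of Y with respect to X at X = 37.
Elasticity = 1/2

Elasticity = (dY/dX) · (X/Y)

dY/dX = 11/(2·√X)
At X = 37: dY/dX = 11·√37/74, Y = 11·√37

Elasticity = (11·√37/74) · (37 / (11·√37)) = 1/2

Interpretation: for a small percentage change in X, the percentage change in Y is approximately 0.50 times as large.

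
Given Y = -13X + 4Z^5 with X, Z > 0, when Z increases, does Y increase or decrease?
Y increases

Taking the partial derivative:
∂Y/∂Z = 20Z^4

∂Y/∂Z = 20Z^4 > 0 (assuming positive values)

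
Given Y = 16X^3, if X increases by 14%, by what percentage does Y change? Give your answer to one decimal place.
48.2%

For Y = 16X^3:
If X → X(1 + 0.14)
Then Y → Y · (1 + 0.14)^3
     ≈ Y · 1.4815

Percentage change = ((1 + 0.14)^3 − 1) × 100% ≈ 48.2%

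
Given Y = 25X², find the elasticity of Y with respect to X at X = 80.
Elasticity = 2

Elasticity = (dY/dX) · (X/Y)

dY/dX = 50·X
At X = 80: dY/dX = 4000, Y = 160000

Elasticity = 4000 · (80 / 160000) = 2

Interpretation: for a small percentage change in X, the percentage change in Y is approximately 2.00 times as large.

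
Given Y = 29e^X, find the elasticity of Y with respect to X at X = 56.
Elasticity = 56

Elasticity = (dY/dX) · (X/Y)

dY/dX = 29·e^X
At X = 56: dY/dX = 29·e^56, Y = 29·e^56

Elasticity = (29·e^56) · (56 / (29·e^56)) = 56

Interpretation: for a small percentage change in X, the percentage change in Y is approximately 56.00 times as large.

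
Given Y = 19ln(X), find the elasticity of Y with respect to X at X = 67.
Elasticity = 1/ln(67) ≈ 0.2378

Elasticity = (dY/dX) · (X/Y)

dY/dX = 19/X
At X = 67: dY/dX = 19/67, Y = 19·ln(67)

Elasticity = (19/67) · (67 / (19·ln(67))) = 1/ln(67) ≈ 0.2378

Interpretation: for a small percentage change in X, the percentage change in Y is approximately 0.24 times as large.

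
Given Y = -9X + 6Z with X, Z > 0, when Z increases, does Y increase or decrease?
Y increases

Taking the partial derivative:
∂Y/∂Z = 6

∂Y/∂Z = 6 > 0 (assuming positive values)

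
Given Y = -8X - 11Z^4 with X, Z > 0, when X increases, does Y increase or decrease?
Y decreases

Taking the partial derivative:
∂Y/∂X = -8

∂Y/∂X = -8 < 0 (assuming positive values)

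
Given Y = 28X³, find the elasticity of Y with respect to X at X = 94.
Elasticity = 3

Elasticity = (dY/dX) · (X/Y)

dY/dX = 84·X²
At X = 94: dY/dX = 742224, Y = 23256352

Elasticity = 742224 · (94 / 23256352) = 3

Interpretation: for a small percentage change in X, the percentage change in Y is approximately 3.00 times as large.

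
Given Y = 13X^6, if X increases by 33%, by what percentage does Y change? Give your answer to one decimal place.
453.5%

For Y = 13X^6:
If X → X(1 + 0.33)
Then Y → Y · (1 + 0.33)^6
     ≈ Y · 5.5349

Percentage change = ((1 + 0.33)^6 − 1) × 100% ≈ 453.5%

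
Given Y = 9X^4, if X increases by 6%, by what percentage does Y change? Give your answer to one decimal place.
26.2%

For Y = 9X^4:
If X → X(1 + 0.06)
Then Y → Y · (1 + 0.06)^4
     ≈ Y · 1.2625

Percentage change = ((1 + 0.06)^4 − 1) × 100% ≈ 26.2%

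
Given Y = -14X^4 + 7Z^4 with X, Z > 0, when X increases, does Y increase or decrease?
Y decreases

Taking the partial derivative:
∂Y/∂X = -56X^3

∂Y/∂X = -56X^3 < 0 (assuming positive values)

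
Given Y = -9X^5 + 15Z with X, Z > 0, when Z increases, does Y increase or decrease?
Y increases

Taking the partial derivative:
∂Y/∂Z = 15

∂Y/∂Z = 15 > 0 (assuming positive values)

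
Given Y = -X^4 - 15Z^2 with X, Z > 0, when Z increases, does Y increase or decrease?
Y decreases

Taking the partial derivative:
∂Y/∂Z = -30Z

∂Y/∂Z = -30Z < 0 (assuming positive values)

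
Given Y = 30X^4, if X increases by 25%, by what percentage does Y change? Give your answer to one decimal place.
144.1%

For Y = 30X^4:
If X → X(1 + 0.25)
Then Y → Y · (1 + 0.25)^4
     ≈ Y · 2.4414

Percentage change = ((1 + 0.25)^4 − 1) × 100% ≈ 144.1%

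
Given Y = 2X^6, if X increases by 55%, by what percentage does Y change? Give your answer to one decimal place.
1286.7%

For Y = 2X^6:
If X → X(1 + 0.55)
Then Y → Y · (1 + 0.55)^6
     ≈ Y · 13.8672

Percentage change = ((1 + 0.55)^6 − 1) × 100% ≈ 1286.7%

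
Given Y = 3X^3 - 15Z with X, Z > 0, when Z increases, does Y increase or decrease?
Y decreases

Taking the partial derivative:
∂Y/∂Z = -15

∂Y/∂Z = -15 < 0 (assuming positive values)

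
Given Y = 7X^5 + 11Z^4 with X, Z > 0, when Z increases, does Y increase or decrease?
Y increases

Taking the partial derivative:
∂Y/∂Z = 44Z^3

∂Y/∂Z = 44Z^3 > 0 (assuming positive values)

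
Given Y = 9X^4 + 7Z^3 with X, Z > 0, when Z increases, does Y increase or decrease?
Y increases

Taking the partial derivative:
∂Y/∂Z = 21Z^2

∂Y/∂Z = 21Z^2 > 0 (assuming positive values)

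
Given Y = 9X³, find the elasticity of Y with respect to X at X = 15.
Elasticity = 3

Elasticity = (dY/dX) · (X/Y)

dY/dX = 27·X²
At X = 15: dY/dX = 6075, Y = 30375

Elasticity = 6075 · (15 / 30375) = 3

Interpretation: for a small percentage change in X, the percentage change in Y is approximately 3.00 times as large.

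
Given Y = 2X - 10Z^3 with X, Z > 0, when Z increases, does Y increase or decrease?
Y decreases

Taking the partial derivative:
∂Y/∂Z = -30Z^2

∂Y/∂Z = -30Z^2 < 0 (assuming positive values)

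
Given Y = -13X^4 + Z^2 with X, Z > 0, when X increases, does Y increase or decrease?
Y decreases

Taking the partial derivative:
∂Y/∂X = -52X^3

∂Y/∂X = -52X^3 < 0 (assuming positive values)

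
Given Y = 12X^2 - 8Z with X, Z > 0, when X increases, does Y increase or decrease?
Y increases

Taking the partial derivative:
∂Y/∂X = 24X

∂Y/∂X = 24X > 0 (assuming positive values)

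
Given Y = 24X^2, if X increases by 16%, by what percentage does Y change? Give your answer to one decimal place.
34.6%

For Y = 24X^2:
If X → X(1 + 0.16)
Then Y → Y · (1 + 0.16)^2
     = Y · 1.3456

Percentage change = ((1 + 0.16)^2 − 1) × 100% ≈ 34.6%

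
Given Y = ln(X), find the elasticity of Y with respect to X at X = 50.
Elasticity = 1/ln(50) ≈ 0.2556

Elasticity = (dY/dX) · (X/Y)

dY/dX = 1/X
At X = 50: dY/dX = 1/50, Y = ln(50)

Elasticity = (1/50) · (50 / (ln(50))) = 1/ln(50) ≈ 0.2556

Interpretation: for a small percentage change in X, the percentage change in Y is approximately 0.26 times as large.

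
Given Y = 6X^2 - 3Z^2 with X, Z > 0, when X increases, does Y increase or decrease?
Y increases

Taking the partial derivative:
∂Y/∂X = 12X

∂Y/∂X = 12X > 0 (assuming positive values)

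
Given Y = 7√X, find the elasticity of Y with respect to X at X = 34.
Elasticity = 1/2

Elasticity = (dY/dX) · (X/Y)

dY/dX = 7/(2·√X)
At X = 34: dY/dX = 7·√34/68, Y = 7·√34

Elasticity = (7·√34/68) · (34 / (7·√34)) = 1/2

Interpretation: for a small percentage change in X, the percentage change in Y is approximately 0.50 times as large.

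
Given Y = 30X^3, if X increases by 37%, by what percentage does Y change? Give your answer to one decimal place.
157.1%

For Y = 30X^3:
If X → X(1 + 0.37)
Then Y → Y · (1 + 0.37)^3
     ≈ Y · 2.5714

Percentage change = ((1 + 0.37)^3 − 1) × 100% ≈ 157.1%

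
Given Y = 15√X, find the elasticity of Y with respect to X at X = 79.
Elasticity = 1/2

Elasticity = (dY/dX) · (X/Y)

dY/dX = 15/(2·√X)
At X = 79: dY/dX = 15·√79/158, Y = 15·√79

Elasticity = (15·√79/158) · (79 / (15·√79)) = 1/2

Interpretation: for a small percentage change in X, the percentage change in Y is approximately 0.50 times as large.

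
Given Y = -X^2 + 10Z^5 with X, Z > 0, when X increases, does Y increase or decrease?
Y decreases

Taking the partial derivative:
∂Y/∂X = -2X

∂Y/∂X = -2X < 0 (assuming positive values)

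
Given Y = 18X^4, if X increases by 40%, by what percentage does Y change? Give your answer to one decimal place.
284.2%

For Y = 18X^4:
If X → X(1 + 0.4)
Then Y → Y · (1 + 0.4)^4
     = Y · 3.8416

Percentage change = ((1 + 0.4)^4 − 1) × 100% ≈ 284.2%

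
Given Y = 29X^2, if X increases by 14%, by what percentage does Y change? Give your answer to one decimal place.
30.0%

For Y = 29X^2:
If X → X(1 + 0.14)
Then Y → Y · (1 + 0.14)^2
     = Y · 1.2996

Percentage change = ((1 + 0.14)^2 − 1) × 100% ≈ 30.0%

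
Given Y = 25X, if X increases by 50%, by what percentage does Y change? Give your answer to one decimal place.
50.0%

For Y = 25X:
If X → X(1 + 0.5)
Then Y → Y · (1 + 0.5)^1
     = Y · 1.5000

Percentage change = ((1 + 0.5)^1 − 1) × 100% = 50.0%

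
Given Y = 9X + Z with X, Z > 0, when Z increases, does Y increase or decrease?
Y increases

Taking the partial derivative:
∂Y/∂Z = 1

∂Y/∂Z = 1 > 0 (assuming positive values)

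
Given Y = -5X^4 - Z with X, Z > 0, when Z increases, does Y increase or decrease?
Y decreases

Taking the partial derivative:
∂Y/∂Z = -1

∂Y/∂Z = -1 < 0 (assuming positive values)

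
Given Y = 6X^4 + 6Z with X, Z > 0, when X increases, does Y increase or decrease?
Y increases

Taking the partial derivative:
∂Y/∂X = 24X^3

∂Y/∂X = 24X^3 > 0 (assuming positive values)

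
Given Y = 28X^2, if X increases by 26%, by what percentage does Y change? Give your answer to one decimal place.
58.8%

For Y = 28X^2:
If X → X(1 + 0.26)
Then Y → Y · (1 + 0.26)^2
     = Y · 1.5876

Percentage change = ((1 + 0.26)^2 − 1) × 100% ≈ 58.8%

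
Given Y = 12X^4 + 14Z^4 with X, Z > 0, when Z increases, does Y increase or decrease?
Y increases

Taking the partial derivative:
∂Y/∂Z = 56Z^3

∂Y/∂Z = 56Z^3 > 0 (assuming positive values)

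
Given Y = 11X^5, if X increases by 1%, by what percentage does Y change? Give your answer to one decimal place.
5.1%

For Y = 11X^5:
If X → X(1 + 0.01)
Then Y → Y · (1 + 0.01)^5
     ≈ Y · 1.0510

Percentage change = ((1 + 0.01)^5 − 1) × 100% ≈ 5.1%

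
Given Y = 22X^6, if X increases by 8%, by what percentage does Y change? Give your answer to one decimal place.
58.7%

For Y = 22X^6:
If X → X(1 + 0.08)
Then Y → Y · (1 + 0.08)^6
     ≈ Y · 1.5869

Percentage change = ((1 + 0.08)^6 − 1) × 100% ≈ 58.7%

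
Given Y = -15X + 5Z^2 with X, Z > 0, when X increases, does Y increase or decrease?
Y decreases

Taking the partial derivative:
∂Y/∂X = -15

∂Y/∂X = -15 < 0 (assuming positive values)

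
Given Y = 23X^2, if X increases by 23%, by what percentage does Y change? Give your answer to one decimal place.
51.3%

For Y = 23X^2:
If X → X(1 + 0.23)
Then Y → Y · (1 + 0.23)^2
     = Y · 1.5129

Percentage change = ((1 + 0.23)^2 − 1) × 100% ≈ 51.3%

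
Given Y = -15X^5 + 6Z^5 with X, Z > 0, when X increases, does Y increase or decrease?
Y decreases

Taking the partial derivative:
∂Y/∂X = -75X^4

∂Y/∂X = -75X^4 < 0 (assuming positive values)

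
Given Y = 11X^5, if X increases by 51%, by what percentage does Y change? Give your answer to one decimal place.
685.0%

For Y = 11X^5:
If X → X(1 + 0.51)
Then Y → Y · (1 + 0.51)^5
     ≈ Y · 7.8503

Percentage change = ((1 + 0.51)^5 − 1) × 100% ≈ 685.0%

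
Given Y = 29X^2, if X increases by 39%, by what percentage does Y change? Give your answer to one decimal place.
93.2%

For Y = 29X^2:
If X → X(1 + 0.39)
Then Y → Y · (1 + 0.39)^2
     = Y · 1.9321

Percentage change = ((1 + 0.39)^2 − 1) × 100% ≈ 93.2%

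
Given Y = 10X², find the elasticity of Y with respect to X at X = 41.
Elasticity = 2

Elasticity = (dY/dX) · (X/Y)

dY/dX = 20·X
At X = 41: dY/dX = 820, Y = 16810

Elasticity = 820 · (41 / 16810) = 2

Interpretation: for a small percentage change in X, the percentage change in Y is approximately 2.00 times as large.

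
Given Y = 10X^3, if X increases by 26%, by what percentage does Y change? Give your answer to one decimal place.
100.0%

For Y = 10X^3:
If X → X(1 + 0.26)
Then Y → Y · (1 + 0.26)^3
     ≈ Y · 2.0004

Percentage change = ((1 + 0.26)^3 − 1) × 100% ≈ 100.0%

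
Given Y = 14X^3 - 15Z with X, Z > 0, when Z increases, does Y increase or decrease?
Y decreases

Taking the partial derivative:
∂Y/∂Z = -15

∂Y/∂Z = -15 < 0 (assuming positive values)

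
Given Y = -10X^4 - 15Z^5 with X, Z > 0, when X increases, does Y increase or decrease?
Y decreases

Taking the partial derivative:
∂Y/∂X = -40X^3

∂Y/∂X = -40X^3 < 0 (assuming positive values)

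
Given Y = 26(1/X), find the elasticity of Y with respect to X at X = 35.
Elasticity = -1

Elasticity = (dY/dX) · (X/Y)

dY/dX = -26/X²
At X = 35: dY/dX = -26/1225, Y = 26/35

Elasticity = (-26/1225) · (35 / (26/35)) = -1

Interpretation: for a small percentage change in X, the percentage change in Y is approximately -1.00 times as large.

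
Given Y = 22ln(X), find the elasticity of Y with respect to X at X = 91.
Elasticity = 1/ln(91) ≈ 0.2217

Elasticity = (dY/dX) · (X/Y)

dY/dX = 22/X
At X = 91: dY/dX = 22/91, Y = 22·ln(91)

Elasticity = (22/91) · (91 / (22·ln(91))) = 1/ln(91) ≈ 0.2217

Interpretation: for a small percentage change in X, the percentage change in Y is approximately 0.22 times as large.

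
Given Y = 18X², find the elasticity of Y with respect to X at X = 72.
Elasticity = 2

Elasticity = (dY/dX) · (X/Y)

dY/dX = 36·X
At X = 72: dY/dX = 2592, Y = 93312

Elasticity = 2592 · (72 / 93312) = 2

Interpretation: for a small percentage change in X, the percentage change in Y is approximately 2.00 times as large.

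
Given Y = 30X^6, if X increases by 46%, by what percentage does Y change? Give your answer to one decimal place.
868.5%

For Y = 30X^6:
If X → X(1 + 0.46)
Then Y → Y · (1 + 0.46)^6
     ≈ Y · 9.6854

Percentage change = ((1 + 0.46)^6 − 1) × 100% ≈ 868.5%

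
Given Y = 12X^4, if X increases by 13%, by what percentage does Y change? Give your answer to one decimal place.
63.0%

For Y = 12X^4:
If X → X(1 + 0.13)
Then Y → Y · (1 + 0.13)^4
     ≈ Y · 1.6305

Percentage change = ((1 + 0.13)^4 − 1) × 100% ≈ 63.0%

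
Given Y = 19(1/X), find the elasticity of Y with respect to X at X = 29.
Elasticity = -1

Elasticity = (dY/dX) · (X/Y)

dY/dX = -19/X²
At X = 29: dY/dX = -19/841, Y = 19/29

Elasticity = (-19/841) · (29 / (19/29)) = -1

Interpretation: for a small percentage change in X, the percentage change in Y is approximately -1.00 times as large.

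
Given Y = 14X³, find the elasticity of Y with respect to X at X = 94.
Elasticity = 3

Elasticity = (dY/dX) · (X/Y)

dY/dX = 42·X²
At X = 94: dY/dX = 371112, Y = 11628176

Elasticity = 371112 · (94 / 11628176) = 3

Interpretation: for a small percentage change in X, the percentage change in Y is approximately 3.00 times as large.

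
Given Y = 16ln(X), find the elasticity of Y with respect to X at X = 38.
Elasticity = 1/ln(38) ≈ 0.2749

Elasticity = (dY/dX) · (X/Y)

dY/dX = 16/X
At X = 38: dY/dX = 8/19, Y = 16·ln(38)

Elasticity = (8/19) · (38 / (16·ln(38))) = 1/ln(38) ≈ 0.2749

Interpretation: for a small percentage change in X, the percentage change in Y is approximately 0.27 times as large.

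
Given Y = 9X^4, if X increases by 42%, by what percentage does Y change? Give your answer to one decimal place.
306.6%

For Y = 9X^4:
If X → X(1 + 0.42)
Then Y → Y · (1 + 0.42)^4
     ≈ Y · 4.0659

Percentage change = ((1 + 0.42)^4 − 1) × 100% ≈ 306.6%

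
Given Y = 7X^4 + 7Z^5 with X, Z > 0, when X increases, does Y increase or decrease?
Y increases

Taking the partial derivative:
∂Y/∂X = 28X^3

∂Y/∂X = 28X^3 > 0 (assuming positive values)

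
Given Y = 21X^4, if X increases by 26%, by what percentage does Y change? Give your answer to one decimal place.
152.0%

For Y = 21X^4:
If X → X(1 + 0.26)
Then Y → Y · (1 + 0.26)^4
     ≈ Y · 2.5205

Percentage change = ((1 + 0.26)^4 − 1) × 100% ≈ 152.0%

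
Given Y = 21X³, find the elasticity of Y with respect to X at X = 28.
Elasticity = 3

Elasticity = (dY/dX) · (X/Y)

dY/dX = 63·X²
At X = 28: dY/dX = 49392, Y = 460992

Elasticity = 49392 · (28 / 460992) = 3

Interpretation: for a small percentage change in X, the percentage change in Y is approximately 3.00 times as large.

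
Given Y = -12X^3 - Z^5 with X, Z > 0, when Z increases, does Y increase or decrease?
Y decreases

Taking the partial derivative:
∂Y/∂Z = -5Z^4

∂Y/∂Z = -5Z^4 < 0 (assuming positive values)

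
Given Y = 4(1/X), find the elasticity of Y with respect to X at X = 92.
Elasticity = -1

Elasticity = (dY/dX) · (X/Y)

dY/dX = -4/X²
At X = 92: dY/dX = -1/2116, Y = 1/23

Elasticity = (-1/2116) · (92 / (1/23)) = -1

Interpretation: for a small percentage change in X, the percentage change in Y is approximately -1.00 times as large.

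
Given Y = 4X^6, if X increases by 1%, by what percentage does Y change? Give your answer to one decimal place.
6.2%

For Y = 4X^6:
If X → X(1 + 0.01)
Then Y → Y · (1 + 0.01)^6
     ≈ Y · 1.0615

Percentage change = ((1 + 0.01)^6 − 1) × 100% ≈ 6.2%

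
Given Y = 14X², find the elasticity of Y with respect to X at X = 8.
Elasticity = 2

Elasticity = (dY/dX) · (X/Y)

dY/dX = 28·X
At X = 8: dY/dX = 224, Y = 896

Elasticity = 224 · (8 / 896) = 2

Interpretation: for a small percentage change in X, the percentage change in Y is approximately 2.00 times as large.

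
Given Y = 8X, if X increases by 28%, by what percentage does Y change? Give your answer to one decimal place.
28.0%

For Y = 8X:
If X → X(1 + 0.28)
Then Y → Y · (1 + 0.28)^1
     = Y · 1.2800

Percentage change = ((1 + 0.28)^1 − 1) × 100% = 28.0%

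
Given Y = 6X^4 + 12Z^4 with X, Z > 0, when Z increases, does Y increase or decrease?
Y increases

Taking the partial derivative:
∂Y/∂Z = 48Z^3

∂Y/∂Z = 48Z^3 > 0 (assuming positive values)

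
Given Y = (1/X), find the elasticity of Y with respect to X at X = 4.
Elasticity = -1

Elasticity = (dY/dX) · (X/Y)

dY/dX = -1/X²
At X = 4: dY/dX = -1/16, Y = 1/4

Elasticity = (-1/16) · (4 / (1/4)) = -1

Interpretation: for a small percentage change in X, the percentage change in Y is approximately -1.00 times as large.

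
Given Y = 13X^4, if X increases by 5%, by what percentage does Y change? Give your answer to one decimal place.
21.6%

For Y = 13X^4:
If X → X(1 + 0.05)
Then Y → Y · (1 + 0.05)^4
     ≈ Y · 1.2155

Percentage change = ((1 + 0.05)^4 − 1) × 100% ≈ 21.6%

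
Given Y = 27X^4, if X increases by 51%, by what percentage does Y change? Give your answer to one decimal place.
419.9%

For Y = 27X^4:
If X → X(1 + 0.51)
Then Y → Y · (1 + 0.51)^4
     ≈ Y · 5.1989

Percentage change = ((1 + 0.51)^4 − 1) × 100% ≈ 419.9%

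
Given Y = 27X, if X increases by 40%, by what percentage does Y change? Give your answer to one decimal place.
40.0%

For Y = 27X:
If X → X(1 + 0.4)
Then Y → Y · (1 + 0.4)^1
     = Y · 1.4000

Percentage change = ((1 + 0.4)^1 − 1) × 100% = 40.0%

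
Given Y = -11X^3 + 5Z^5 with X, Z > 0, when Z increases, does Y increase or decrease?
Y increases

Taking the partial derivative:
∂Y/∂Z = 25Z^4

∂Y/∂Z = 25Z^4 > 0 (assuming positive values)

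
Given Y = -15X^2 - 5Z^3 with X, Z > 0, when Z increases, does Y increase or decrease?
Y decreases

Taking the partial derivative:
∂Y/∂Z = -15Z^2

∂Y/∂Z = -15Z^2 < 0 (assuming positive values)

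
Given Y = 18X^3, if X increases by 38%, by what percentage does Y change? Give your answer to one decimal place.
162.8%

For Y = 18X^3:
If X → X(1 + 0.38)
Then Y → Y · (1 + 0.38)^3
     ≈ Y · 2.6281

Percentage change = ((1 + 0.38)^3 − 1) × 100% ≈ 162.8%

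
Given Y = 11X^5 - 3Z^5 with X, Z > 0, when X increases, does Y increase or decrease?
Y increases

Taking the partial derivative:
∂Y/∂X = 55X^4

∂Y/∂X = 55X^4 > 0 (assuming positive values)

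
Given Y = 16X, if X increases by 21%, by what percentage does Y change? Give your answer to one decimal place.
21.0%

For Y = 16X:
If X → X(1 + 0.21)
Then Y → Y · (1 + 0.21)^1
     = Y · 1.2100

Percentage change = ((1 + 0.21)^1 − 1) × 100% = 21.0%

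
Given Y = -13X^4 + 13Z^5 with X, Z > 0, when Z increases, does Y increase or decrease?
Y increases

Taking the partial derivative:
∂Y/∂Z = 65Z^4

∂Y/∂Z = 65Z^4 > 0 (assuming positive values)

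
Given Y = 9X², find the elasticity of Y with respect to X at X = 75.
Elasticity = 2

Elasticity = (dY/dX) · (X/Y)

dY/dX = 18·X
At X = 75: dY/dX = 1350, Y = 50625

Elasticity = 1350 · (75 / 50625) = 2

Interpretation: for a small percentage change in X, the percentage change in Y is approximately 2.00 times as large.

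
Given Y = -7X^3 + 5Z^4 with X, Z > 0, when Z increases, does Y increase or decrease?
Y increases

Taking the partial derivative:
∂Y/∂Z = 20Z^3

∂Y/∂Z = 20Z^3 > 0 (assuming positive values)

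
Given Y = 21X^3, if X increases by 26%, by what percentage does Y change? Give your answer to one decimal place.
100.0%

For Y = 21X^3:
If X → X(1 + 0.26)
Then Y → Y · (1 + 0.26)^3
     ≈ Y · 2.0004

Percentage change = ((1 + 0.26)^3 − 1) × 100% ≈ 100.0%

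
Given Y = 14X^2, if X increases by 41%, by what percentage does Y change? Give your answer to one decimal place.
98.8%

For Y = 14X^2:
If X → X(1 + 0.41)
Then Y → Y · (1 + 0.41)^2
     = Y · 1.9881

Percentage change = ((1 + 0.41)^2 − 1) × 100% ≈ 98.8%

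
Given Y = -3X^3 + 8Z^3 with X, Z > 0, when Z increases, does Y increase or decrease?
Y increases

Taking the partial derivative:
∂Y/∂Z = 24Z^2

∂Y/∂Z = 24Z^2 > 0 (assuming positive values)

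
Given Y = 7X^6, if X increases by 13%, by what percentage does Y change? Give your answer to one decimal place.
108.2%

For Y = 7X^6:
If X → X(1 + 0.13)
Then Y → Y · (1 + 0.13)^6
     ≈ Y · 2.0820

Percentage change = ((1 + 0.13)^6 − 1) × 100% ≈ 108.2%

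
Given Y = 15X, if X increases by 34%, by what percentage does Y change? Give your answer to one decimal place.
34.0%

For Y = 15X:
If X → X(1 + 0.34)
Then Y → Y · (1 + 0.34)^1
     = Y · 1.3400

Percentage change = ((1 + 0.34)^1 − 1) × 100% = 34.0%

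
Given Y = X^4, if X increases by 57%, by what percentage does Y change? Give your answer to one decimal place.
507.6%

For Y = X^4:
If X → X(1 + 0.57)
Then Y → Y · (1 + 0.57)^4
     ≈ Y · 6.0757

Percentage change = ((1 + 0.57)^4 − 1) × 100% ≈ 507.6%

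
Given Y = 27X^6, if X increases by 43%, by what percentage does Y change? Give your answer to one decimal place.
755.1%

For Y = 27X^6:
If X → X(1 + 0.43)
Then Y → Y · (1 + 0.43)^6
     ≈ Y · 8.5510

Percentage change = ((1 + 0.43)^6 − 1) × 100% ≈ 755.1%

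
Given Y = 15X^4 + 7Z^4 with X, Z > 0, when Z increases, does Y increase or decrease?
Y increases

Taking the partial derivative:
∂Y/∂Z = 28Z^3

∂Y/∂Z = 28Z^3 > 0 (assuming positive values)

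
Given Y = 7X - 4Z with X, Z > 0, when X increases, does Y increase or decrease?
Y increases

Taking the partial derivative:
∂Y/∂X = 7

∂Y/∂X = 7 > 0 (assuming positive values)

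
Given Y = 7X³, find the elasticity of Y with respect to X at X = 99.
Elasticity = 3

Elasticity = (dY/dX) · (X/Y)

dY/dX = 21·X²
At X = 99: dY/dX = 205821, Y = 6792093

Elasticity = 205821 · (99 / 6792093) = 3

Interpretation: for a small percentage change in X, the percentage change in Y is approximately 3.00 times as large.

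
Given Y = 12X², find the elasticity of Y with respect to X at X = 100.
Elasticity = 2

Elasticity = (dY/dX) · (X/Y)

dY/dX = 24·X
At X = 100: dY/dX = 2400, Y = 120000

Elasticity = 2400 · (100 / 120000) = 2

Interpretation: for a small percentage change in X, the percentage change in Y is approximately 2.00 times as large.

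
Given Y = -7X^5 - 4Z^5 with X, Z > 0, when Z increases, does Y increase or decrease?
Y decreases

Taking the partial derivative:
∂Y/∂Z = -20Z^4

∂Y/∂Z = -20Z^4 < 0 (assuming positive values)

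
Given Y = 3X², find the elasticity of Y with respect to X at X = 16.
Elasticity = 2

Elasticity = (dY/dX) · (X/Y)

dY/dX = 6·X
At X = 16: dY/dX = 96, Y = 768

Elasticity = 96 · (16 / 768) = 2

Interpretation: for a small percentage change in X, the percentage change in Y is approximately 2.00 times as large.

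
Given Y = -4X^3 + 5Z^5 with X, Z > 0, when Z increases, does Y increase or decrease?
Y increases

Taking the partial derivative:
∂Y/∂Z = 25Z^4

∂Y/∂Z = 25Z^4 > 0 (assuming positive values)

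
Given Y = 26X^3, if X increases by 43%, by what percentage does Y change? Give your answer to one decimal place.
192.4%

For Y = 26X^3:
If X → X(1 + 0.43)
Then Y → Y · (1 + 0.43)^3
     ≈ Y · 2.9242

Percentage change = ((1 + 0.43)^3 − 1) × 100% ≈ 192.4%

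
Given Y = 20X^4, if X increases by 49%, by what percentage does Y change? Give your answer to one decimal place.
392.9%

For Y = 20X^4:
If X → X(1 + 0.49)
Then Y → Y · (1 + 0.49)^4
     ≈ Y · 4.9288

Percentage change = ((1 + 0.49)^4 − 1) × 100% ≈ 392.9%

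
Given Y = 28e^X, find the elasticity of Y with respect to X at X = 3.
Elasticity = 3

Elasticity = (dY/dX) · (X/Y)

dY/dX = 28·e^X
At X = 3: dY/dX = 28·e^3, Y = 28·e^3

Elasticity = (28·e^3) · (3 / (28·e^3)) = 3

Interpretation: for a small percentage change in X, the percentage change in Y is approximately 3.00 times as large.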